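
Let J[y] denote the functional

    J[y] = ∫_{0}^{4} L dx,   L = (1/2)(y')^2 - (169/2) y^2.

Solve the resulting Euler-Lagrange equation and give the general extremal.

The Lagrangian is L = (1/2)(y')^2 - (169/2) y^2.
∂L/∂y = -169y.
∂L/∂y' = y'.
The Euler-Lagrange equation d/dx(∂L/∂y') − ∂L/∂y = 0 becomes:
    y'' + 169 y = 0
General solution: y(x) = A sin(13x) + B cos(13x), where A and B are arbitrary constants fixed by the endpoint conditions.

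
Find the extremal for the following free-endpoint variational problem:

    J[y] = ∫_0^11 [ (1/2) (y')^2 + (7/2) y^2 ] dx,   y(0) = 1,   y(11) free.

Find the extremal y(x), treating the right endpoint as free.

The Lagrangian L = (1/2) (y')^2 + (7/2) y^2 gives
    ∂L/∂y = 7 y,   ∂L/∂y' = y'.
Euler-Lagrange: y'' − 7 y = 0.
With k = sqrt(7), the general solution is
    y(x) = A cosh(sqrt(7) x) + B sinh(sqrt(7) x).
Fixed left endpoint y(0) = 1 ⇒ A = 1.
The right endpoint x = 11 is free, so the natural (transversality) condition is ∂L/∂y' |_{x=11} = 0, i.e. y'(11) = 0.
Compute y'(x) = A k sinh(k x) + B k cosh(k x), so
    y'(11) = A k sinh(k·11) + B k cosh(k·11) = 0
    ⇒ B = −A tanh(k·11) = − tanh(sqrt(7)·11).
Therefore the extremal is
    y(x) = cosh(sqrt(7) x) − tanh(sqrt(7)·11) sinh(sqrt(7) x).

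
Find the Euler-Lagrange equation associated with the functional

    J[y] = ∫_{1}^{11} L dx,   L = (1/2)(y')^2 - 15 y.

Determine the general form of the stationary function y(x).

The Lagrangian is L = (1/2)(y')^2 - 15 y.
∂L/∂y = -15.
∂L/∂y' = y'.
The Euler-Lagrange equation d/dx(∂L/∂y') − ∂L/∂y = 0 becomes:
    y'' + 15 = 0
General solution: y(x) = -(15/2) x^2 + A x + B, where A and B are arbitrary constants fixed by the endpoint conditions.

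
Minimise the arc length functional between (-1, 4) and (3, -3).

Arc-length functional: J[y] = ∫ sqrt(1 + (y')^2) dx.
Lagrangian L = sqrt(1 + (y')^2) has no explicit y dependence, so ∂L/∂y = 0 and the Euler-Lagrange equation gives
    d/dx( y' / sqrt(1 + (y')^2) ) = 0  ⇒  y' / sqrt(1 + (y')^2) = const.
Hence y' is constant, so y(x) is affine.
Fitting the endpoints (-1, 4) and (3, -3):
    slope m = ((-3) − 4) / (3 − (-1)) = -7/4,
    intercept c = 4 − m·(-1) = 9/4.
Extremal: y(x) = (-7/4) x + 9/4.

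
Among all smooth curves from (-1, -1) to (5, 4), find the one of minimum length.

Arc-length functional: J[y] = ∫ sqrt(1 + (y')^2) dx.
Lagrangian L = sqrt(1 + (y')^2) has no explicit y dependence, so ∂L/∂y = 0 and the Euler-Lagrange equation gives
    d/dx( y' / sqrt(1 + (y')^2) ) = 0  ⇒  y' / sqrt(1 + (y')^2) = const.
Hence y' is constant, so y(x) is affine.
Fitting the endpoints (-1, -1) and (5, 4):
    slope m = (4 − (-1)) / (5 − (-1)) = 5/6,
    intercept c = (-1) − m·(-1) = -1/6.
Extremal: y(x) = (5/6) x - 1/6.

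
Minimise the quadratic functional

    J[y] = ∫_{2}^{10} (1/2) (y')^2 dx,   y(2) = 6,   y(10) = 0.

The Lagrangian is L = (1/2) (y')^2.
Compute ∂L/∂y = 0, ∂L/∂y' = y'.
The Euler-Lagrange equation d/dx(∂L/∂y') − ∂L/∂y = 0 reduces to
    y'' = 0.
Its general solution is
    y(x) = A x + B,
with A, B fixed by the endpoint conditions.
Applying the endpoint conditions y(2) = 6 and y(10) = 0: solve A·2 + B = 6 and A·10 + B = 0. Subtracting gives A(10 − 2) = 0 − 6, so A = -3/4, and B = 6 − A·2 = 15/2. Therefore
    y(x) = (-3/4) x + 15/2.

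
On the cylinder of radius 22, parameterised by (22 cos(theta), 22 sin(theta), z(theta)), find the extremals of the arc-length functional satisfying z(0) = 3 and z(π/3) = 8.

Parameterise the cylinder of radius R = 22 as
    r(θ) = (22 cos θ, 22 sin θ, z(θ)).
The arc-length element is
    ds = sqrt(484 + (dz/dθ)^2) dθ,
so the Lagrangian is L = sqrt(484 + z'^2).
L depends on z' only, not on z or θ, so ∂L/∂z = 0 and
    ∂L/∂z' = z' / sqrt(484 + z'^2).
The Euler-Lagrange equation gives
    d/dθ( z' / sqrt(484 + z'^2) ) = 0,
so z' is constant. Integrating once:
    z(θ) = a θ + b,
a helix on the cylinder (a straight line when the cylinder is unrolled). The constants a, b are determined by the endpoint conditions.
With endpoint conditions z(0) = 3 and z(π/3) = 8: from z(0) = b we get b = 3, and a·π/3 + 3 = 8 gives a = 15/π, so
    z(θ) = (15/π) θ + 3.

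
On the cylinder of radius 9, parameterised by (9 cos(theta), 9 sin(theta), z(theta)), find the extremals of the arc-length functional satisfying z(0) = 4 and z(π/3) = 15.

Parameterise the cylinder of radius R = 9 as
    r(θ) = (9 cos θ, 9 sin θ, z(θ)).
The arc-length element is
    ds = sqrt(81 + (dz/dθ)^2) dθ,
so the Lagrangian is L = sqrt(81 + z'^2).
L depends on z' only, not on z or θ, so ∂L/∂z = 0 and
    ∂L/∂z' = z' / sqrt(81 + z'^2).
The Euler-Lagrange equation gives
    d/dθ( z' / sqrt(81 + z'^2) ) = 0,
so z' is constant. Integrating once:
    z(θ) = a θ + b,
a helix on the cylinder (a straight line when the cylinder is unrolled). The constants a, b are determined by the endpoint conditions.
With endpoint conditions z(0) = 4 and z(π/3) = 15: from z(0) = b we get b = 4, and a·π/3 + 4 = 15 gives a = 33/π, so
    z(θ) = (33/π) θ + 4.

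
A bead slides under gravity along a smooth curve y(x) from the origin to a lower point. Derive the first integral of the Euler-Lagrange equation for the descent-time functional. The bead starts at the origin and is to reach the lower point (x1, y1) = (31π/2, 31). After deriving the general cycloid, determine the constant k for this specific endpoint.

The Lagrangian L = sqrt((1 + y'^2) / y) has no explicit x dependence, so the Beltrami identity applies:
    L − y' ∂L/∂y' = C.
Compute ∂L/∂y' = y' / sqrt(y (1 + y'^2)).
Substitute:
    sqrt((1 + y'^2)/y) − y'·y' / sqrt(y (1 + y'^2))
    = (1 + y'^2) / sqrt(y (1 + y'^2)) − y'^2 / sqrt(y (1 + y'^2))
    = 1 / sqrt(y (1 + y'^2)) = C.
Squaring and rearranging gives the first integral
    y (1 + y'^2) = 1/C^2 =: k   (constant).
Solving this first-order ODE by the substitution
    y = (k/2)(1 − cos θ)
yields the cycloid parameterisation
    x(θ) = (k/2)(θ − sin θ),   y(θ) = (k/2)(1 − cos θ).
The constant k is fixed by the endpoint condition.
Now fit the given lower endpoint (x1, y1) = (31π/2, 31). At the bottom of the first arch (θ = π), the parametric equations give
    y(π) = (k/2)(1 − cos π) = k,
    x(π) = (k/2)(π − sin π) = kπ/2.
Matching y(π) = 31 gives k = 31, consistent with x(π) = 31π/2. Therefore the specific cycloid is
    x(θ) = (31/2)(θ − sin θ),   y(θ) = (31/2)(1 − cos θ).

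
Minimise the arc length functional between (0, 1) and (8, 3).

Arc-length functional: J[y] = ∫ sqrt(1 + (y')^2) dx.
Lagrangian L = sqrt(1 + (y')^2) has no explicit y dependence, so ∂L/∂y = 0 and the Euler-Lagrange equation gives
    d/dx( y' / sqrt(1 + (y')^2) ) = 0  ⇒  y' / sqrt(1 + (y')^2) = const.
Hence y' is constant, so y(x) is affine.
Fitting the endpoints (0, 1) and (8, 3):
    slope m = (3 − 1) / (8 − 0) = 1/4,
    intercept c = 1 − m·0 = 1.
Extremal: y(x) = (1/4) x + 1.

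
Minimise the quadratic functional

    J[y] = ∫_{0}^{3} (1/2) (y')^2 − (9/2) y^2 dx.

The Lagrangian is L = (1/2) (y')^2 − (9/2) y^2.
Compute ∂L/∂y = -9y, ∂L/∂y' = y'.
The Euler-Lagrange equation d/dx(∂L/∂y') − ∂L/∂y = 0 reduces to
    y'' + 9 y = 0.
Its general solution is
    y(x) = A sin(3x) + B cos(3x),
with A, B fixed by the endpoint conditions.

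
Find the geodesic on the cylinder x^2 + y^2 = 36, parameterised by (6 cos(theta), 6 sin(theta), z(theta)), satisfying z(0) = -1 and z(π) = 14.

Parameterise the cylinder of radius R = 6 as
    r(θ) = (6 cos θ, 6 sin θ, z(θ)).
The arc-length element is
    ds = sqrt(36 + (dz/dθ)^2) dθ,
so the Lagrangian is L = sqrt(36 + z'^2).
L depends on z' only, not on z or θ, so ∂L/∂z = 0 and
    ∂L/∂z' = z' / sqrt(36 + z'^2).
The Euler-Lagrange equation gives
    d/dθ( z' / sqrt(36 + z'^2) ) = 0,
so z' is constant. Integrating once:
    z(θ) = a θ + b,
a helix on the cylinder (a straight line when the cylinder is unrolled). The constants a, b are determined by the endpoint conditions.
With endpoint conditions z(0) = -1 and z(π) = 14: from z(0) = b we get b = -1, and a·π + -1 = 14 gives a = 15/π, so
    z(θ) = (15/π) θ − 1.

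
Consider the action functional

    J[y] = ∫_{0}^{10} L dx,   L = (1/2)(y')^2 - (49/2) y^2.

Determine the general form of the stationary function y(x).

The Lagrangian is L = (1/2)(y')^2 - (49/2) y^2.
∂L/∂y = -49y.
∂L/∂y' = y'.
The Euler-Lagrange equation d/dx(∂L/∂y') − ∂L/∂y = 0 becomes:
    y'' + 49 y = 0
General solution: y(x) = A sin(7x) + B cos(7x), where A and B are arbitrary constants fixed by the endpoint conditions.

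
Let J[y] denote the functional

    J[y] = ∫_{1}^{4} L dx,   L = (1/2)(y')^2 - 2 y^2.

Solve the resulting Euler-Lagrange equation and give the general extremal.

The Lagrangian is L = (1/2)(y')^2 - 2 y^2.
∂L/∂y = -4y.
∂L/∂y' = y'.
The Euler-Lagrange equation d/dx(∂L/∂y') − ∂L/∂y = 0 becomes:
    y'' + 4 y = 0
General solution: y(x) = A sin(2x) + B cos(2x), where A and B are arbitrary constants fixed by the endpoint conditions.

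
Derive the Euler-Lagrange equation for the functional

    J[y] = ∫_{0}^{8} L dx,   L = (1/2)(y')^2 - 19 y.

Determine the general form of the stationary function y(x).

The Lagrangian is L = (1/2)(y')^2 - 19 y.
∂L/∂y = -19.
∂L/∂y' = y'.
The Euler-Lagrange equation d/dx(∂L/∂y') − ∂L/∂y = 0 becomes:
    y'' + 19 = 0
General solution: y(x) = -(19/2) x^2 + A x + B, where A and B are arbitrary constants fixed by the endpoint conditions.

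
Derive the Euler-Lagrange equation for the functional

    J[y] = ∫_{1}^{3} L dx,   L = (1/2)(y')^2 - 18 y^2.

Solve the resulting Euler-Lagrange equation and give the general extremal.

The Lagrangian is L = (1/2)(y')^2 - 18 y^2.
∂L/∂y = -36y.
∂L/∂y' = y'.
The Euler-Lagrange equation d/dx(∂L/∂y') − ∂L/∂y = 0 becomes:
    y'' + 36 y = 0
General solution: y(x) = A sin(6x) + B cos(6x), where A and B are arbitrary constants fixed by the endpoint conditions.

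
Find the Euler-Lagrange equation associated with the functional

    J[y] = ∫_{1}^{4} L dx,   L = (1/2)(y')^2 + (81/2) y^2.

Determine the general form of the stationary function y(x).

The Lagrangian is L = (1/2)(y')^2 + (81/2) y^2.
∂L/∂y = 81y.
∂L/∂y' = y'.
The Euler-Lagrange equation d/dx(∂L/∂y') − ∂L/∂y = 0 becomes:
    y'' - 81 y = 0
General solution: y(x) = A e^(9x) + B e^(-9x), where A and B are arbitrary constants fixed by the endpoint conditions.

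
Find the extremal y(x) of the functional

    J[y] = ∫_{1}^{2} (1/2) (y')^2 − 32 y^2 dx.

The Lagrangian is L = (1/2) (y')^2 − 32 y^2.
Compute ∂L/∂y = -64y, ∂L/∂y' = y'.
The Euler-Lagrange equation d/dx(∂L/∂y') − ∂L/∂y = 0 reduces to
    y'' + 64 y = 0.
Its general solution is
    y(x) = A sin(8x) + B cos(8x),
with A, B fixed by the endpoint conditions.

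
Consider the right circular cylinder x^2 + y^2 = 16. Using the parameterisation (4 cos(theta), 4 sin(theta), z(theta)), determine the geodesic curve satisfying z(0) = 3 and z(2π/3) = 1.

Parameterise the cylinder of radius R = 4 as
    r(θ) = (4 cos θ, 4 sin θ, z(θ)).
The arc-length element is
    ds = sqrt(16 + (dz/dθ)^2) dθ,
so the Lagrangian is L = sqrt(16 + z'^2).
L depends on z' only, not on z or θ, so ∂L/∂z = 0 and
    ∂L/∂z' = z' / sqrt(16 + z'^2).
The Euler-Lagrange equation gives
    d/dθ( z' / sqrt(16 + z'^2) ) = 0,
so z' is constant. Integrating once:
    z(θ) = a θ + b,
a helix on the cylinder (a straight line when the cylinder is unrolled). The constants a, b are determined by the endpoint conditions.
With endpoint conditions z(0) = 3 and z(2π/3) = 1: from z(0) = b we get b = 3, and a·2π/3 + 3 = 1 gives a = -3/π, so
    z(θ) = (-3/π) θ + 3.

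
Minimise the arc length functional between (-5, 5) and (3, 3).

Arc-length functional: J[y] = ∫ sqrt(1 + (y')^2) dx.
Lagrangian L = sqrt(1 + (y')^2) has no explicit y dependence, so ∂L/∂y = 0 and the Euler-Lagrange equation gives
    d/dx( y' / sqrt(1 + (y')^2) ) = 0  ⇒  y' / sqrt(1 + (y')^2) = const.
Hence y' is constant, so y(x) is affine.
Fitting the endpoints (-5, 5) and (3, 3):
    slope m = (3 − 5) / (3 − (-5)) = -1/4,
    intercept c = 5 − m·(-5) = 15/4.
Extremal: y(x) = (-1/4) x + 15/4.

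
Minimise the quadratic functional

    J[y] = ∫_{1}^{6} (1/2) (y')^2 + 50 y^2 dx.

The Lagrangian is L = (1/2) (y')^2 + 50 y^2.
Compute ∂L/∂y = 100y, ∂L/∂y' = y'.
The Euler-Lagrange equation d/dx(∂L/∂y') − ∂L/∂y = 0 reduces to
    y'' − 100 y = 0.
Its general solution is
    y(x) = A e^(10x) + B e^(−10x),
with A, B fixed by the endpoint conditions.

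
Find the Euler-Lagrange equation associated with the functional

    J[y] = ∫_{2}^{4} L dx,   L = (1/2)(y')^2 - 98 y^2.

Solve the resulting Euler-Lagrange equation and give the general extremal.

The Lagrangian is L = (1/2)(y')^2 - 98 y^2.
∂L/∂y = -196y.
∂L/∂y' = y'.
The Euler-Lagrange equation d/dx(∂L/∂y') − ∂L/∂y = 0 becomes:
    y'' + 196 y = 0
General solution: y(x) = A sin(14x) + B cos(14x), where A and B are arbitrary constants fixed by the endpoint conditions.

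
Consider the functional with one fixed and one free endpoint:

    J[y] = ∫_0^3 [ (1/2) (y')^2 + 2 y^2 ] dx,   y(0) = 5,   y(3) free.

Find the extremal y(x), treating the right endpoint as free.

The Lagrangian L = (1/2) (y')^2 + 2 y^2 gives
    ∂L/∂y = 4 y,   ∂L/∂y' = y'.
Euler-Lagrange: y'' − 4 y = 0.
With k = 2, the general solution is
    y(x) = A cosh(2 x) + B sinh(2 x).
Fixed left endpoint y(0) = 5 ⇒ A = 5.
The right endpoint x = 3 is free, so the natural (transversality) condition is ∂L/∂y' |_{x=3} = 0, i.e. y'(3) = 0.
Compute y'(x) = A k sinh(k x) + B k cosh(k x), so
    y'(3) = A k sinh(k·3) + B k cosh(k·3) = 0
    ⇒ B = −A tanh(k·3) = − 5 tanh(2·3).
Therefore the extremal is
    y(x) = 5 cosh(2 x) − 5 tanh(2·3) sinh(2 x).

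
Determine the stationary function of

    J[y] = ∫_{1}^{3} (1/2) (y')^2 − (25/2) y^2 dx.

The Lagrangian is L = (1/2) (y')^2 − (25/2) y^2.
Compute ∂L/∂y = -25y, ∂L/∂y' = y'.
The Euler-Lagrange equation d/dx(∂L/∂y') − ∂L/∂y = 0 reduces to
    y'' + 25 y = 0.
Its general solution is
    y(x) = A sin(5x) + B cos(5x),
with A, B fixed by the endpoint conditions.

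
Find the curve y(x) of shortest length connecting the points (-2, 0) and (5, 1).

Arc-length functional: J[y] = ∫ sqrt(1 + (y')^2) dx.
Lagrangian L = sqrt(1 + (y')^2) has no explicit y dependence, so ∂L/∂y = 0 and the Euler-Lagrange equation gives
    d/dx( y' / sqrt(1 + (y')^2) ) = 0  ⇒  y' / sqrt(1 + (y')^2) = const.
Hence y' is constant, so y(x) is affine.
Fitting the endpoints (-2, 0) and (5, 1):
    slope m = (1 − 0) / (5 − (-2)) = 1/7,
    intercept c = 0 − m·(-2) = 2/7.
Extremal: y(x) = (1/7) x + 2/7.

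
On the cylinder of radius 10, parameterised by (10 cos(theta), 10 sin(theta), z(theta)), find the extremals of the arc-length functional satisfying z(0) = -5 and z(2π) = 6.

Parameterise the cylinder of radius R = 10 as
    r(θ) = (10 cos θ, 10 sin θ, z(θ)).
The arc-length element is
    ds = sqrt(100 + (dz/dθ)^2) dθ,
so the Lagrangian is L = sqrt(100 + z'^2).
L depends on z' only, not on z or θ, so ∂L/∂z = 0 and
    ∂L/∂z' = z' / sqrt(100 + z'^2).
The Euler-Lagrange equation gives
    d/dθ( z' / sqrt(100 + z'^2) ) = 0,
so z' is constant. Integrating once:
    z(θ) = a θ + b,
a helix on the cylinder (a straight line when the cylinder is unrolled). The constants a, b are determined by the endpoint conditions.
With endpoint conditions z(0) = -5 and z(2π) = 6: from z(0) = b we get b = -5, and a·2π + -5 = 6 gives a = 11/(2π), so
    z(θ) = (11/(2π)) θ − 5.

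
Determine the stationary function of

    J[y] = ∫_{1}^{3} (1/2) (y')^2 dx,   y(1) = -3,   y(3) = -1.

The Lagrangian is L = (1/2) (y')^2.
Compute ∂L/∂y = 0, ∂L/∂y' = y'.
The Euler-Lagrange equation d/dx(∂L/∂y') − ∂L/∂y = 0 reduces to
    y'' = 0.
Its general solution is
    y(x) = A x + B,
with A, B fixed by the endpoint conditions.
Applying the endpoint conditions y(1) = -3 and y(3) = -1: solve A·1 + B = -3 and A·3 + B = -1. Subtracting gives A(3 − 1) = -1 − -3, so A = 1, and B = -3 − A·1 = -4. Therefore
    y(x) = x - 4.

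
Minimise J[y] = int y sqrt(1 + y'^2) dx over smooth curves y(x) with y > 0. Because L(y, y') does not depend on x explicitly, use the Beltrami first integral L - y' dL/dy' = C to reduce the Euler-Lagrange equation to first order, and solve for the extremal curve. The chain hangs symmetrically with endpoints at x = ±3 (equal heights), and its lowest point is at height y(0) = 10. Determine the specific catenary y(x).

The Lagrangian L(y, y') = y sqrt(1 + y'^2) has no explicit x dependence, so the Beltrami identity applies:
    L − y' ∂L/∂y' = C.
Compute ∂L/∂y' = y · y' / sqrt(1 + y'^2). Then
    L − y' ∂L/∂y'
    = y sqrt(1 + y'^2) − y · y'^2 / sqrt(1 + y'^2)
    = y (1 + y'^2 − y'^2) / sqrt(1 + y'^2)
    = y / sqrt(1 + y'^2) = C.
Squaring gives y^2 = C^2 (1 + y'^2), i.e.
    y'^2 = y^2 / C^2 − 1.
Separating variables,
    dy / sqrt(y^2 − C^2) = dx / C,
and integrating gives arccosh(y / C) = (x − a)/C, so
    y(x) = C cosh((x − a)/C),
the catenary. The constants C and a are fixed by the two endpoint conditions (and, for the hanging-chain problem, the length constraint selects C).
Now fit the given data. The endpoints x = ±3 are symmetric at equal height, so the catenary is even about its minimum: a = 0 and y(x) = C cosh(x/C). The lowest point is y(0) = C cosh(0) = C, and we are told y(0) = 10, so C = 10. Therefore
    y(x) = 10 cosh(x/10),
and at the endpoints
    y(±3) = 10 cosh(3/10).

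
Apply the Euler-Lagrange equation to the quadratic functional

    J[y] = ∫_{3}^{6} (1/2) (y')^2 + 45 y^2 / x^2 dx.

The Lagrangian is L = (1/2) (y')^2 + 45 y^2 / x^2.
Compute ∂L/∂y = 90y/x^2, ∂L/∂y' = y'.
The Euler-Lagrange equation d/dx(∂L/∂y') − ∂L/∂y = 0 reduces to
    y'' − 90/x^2 · y = 0  (x > 0).
Its general solution is
    y(x) = A x^10 + B x^(-9),
with A, B fixed by the endpoint conditions.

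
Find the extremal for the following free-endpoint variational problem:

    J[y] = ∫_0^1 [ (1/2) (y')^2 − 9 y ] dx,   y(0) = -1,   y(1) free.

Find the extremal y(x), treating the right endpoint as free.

The Lagrangian L = (1/2) (y')^2 − 9 y gives
    ∂L/∂y = −9,   ∂L/∂y' = y'.
Euler-Lagrange: d/dx(y') − (−9) = 0, i.e. y'' + 9 = 0, so
    y(x) = −(9/2) x^2 + C1 x + C2.
Fixed left endpoint y(0) = -1 ⇒ C2 = -1.
The right endpoint x = 1 is free, so the natural (transversality) condition is ∂L/∂y' |_{x=1} = 0, i.e. y'(1) = 0.
Compute y'(x) = −9 x + C1, so y'(1) = −9 + C1 = 0 ⇒ C1 = 9.
Therefore the extremal is
    y(x) = −(9/2) x^2 + 9 x − 1.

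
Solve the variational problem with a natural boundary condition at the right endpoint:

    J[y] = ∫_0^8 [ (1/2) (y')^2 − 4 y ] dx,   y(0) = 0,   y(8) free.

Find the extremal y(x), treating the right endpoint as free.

The Lagrangian L = (1/2) (y')^2 − 4 y gives
    ∂L/∂y = −4,   ∂L/∂y' = y'.
Euler-Lagrange: d/dx(y') − (−4) = 0, i.e. y'' + 4 = 0, so
    y(x) = −(4/2) x^2 + C1 x + C2.
Fixed left endpoint y(0) = 0 ⇒ C2 = 0.
The right endpoint x = 8 is free, so the natural (transversality) condition is ∂L/∂y' |_{x=8} = 0, i.e. y'(8) = 0.
Compute y'(x) = −4 x + C1, so y'(8) = −32 + C1 = 0 ⇒ C1 = 32.
Therefore the extremal is
    y(x) = −2 x^2 + 32 x.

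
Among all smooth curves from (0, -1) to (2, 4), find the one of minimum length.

Arc-length functional: J[y] = ∫ sqrt(1 + (y')^2) dx.
Lagrangian L = sqrt(1 + (y')^2) has no explicit y dependence, so ∂L/∂y = 0 and the Euler-Lagrange equation gives
    d/dx( y' / sqrt(1 + (y')^2) ) = 0  ⇒  y' / sqrt(1 + (y')^2) = const.
Hence y' is constant, so y(x) is affine.
Fitting the endpoints (0, -1) and (2, 4):
    slope m = (4 − (-1)) / (2 − 0) = 5/2,
    intercept c = (-1) − m·0 = -1.
Extremal: y(x) = (5/2) x - 1.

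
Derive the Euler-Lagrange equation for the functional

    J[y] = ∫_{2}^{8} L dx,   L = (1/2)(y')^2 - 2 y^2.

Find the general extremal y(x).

The Lagrangian is L = (1/2)(y')^2 - 2 y^2.
∂L/∂y = -4y.
∂L/∂y' = y'.
The Euler-Lagrange equation d/dx(∂L/∂y') − ∂L/∂y = 0 becomes:
    y'' + 4 y = 0
General solution: y(x) = A sin(2x) + B cos(2x), where A and B are arbitrary constants fixed by the endpoint conditions.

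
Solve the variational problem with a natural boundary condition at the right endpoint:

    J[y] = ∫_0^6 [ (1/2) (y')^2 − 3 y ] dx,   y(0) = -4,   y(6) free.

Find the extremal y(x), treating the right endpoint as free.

The Lagrangian L = (1/2) (y')^2 − 3 y gives
    ∂L/∂y = −3,   ∂L/∂y' = y'.
Euler-Lagrange: d/dx(y') − (−3) = 0, i.e. y'' + 3 = 0, so
    y(x) = −(3/2) x^2 + C1 x + C2.
Fixed left endpoint y(0) = -4 ⇒ C2 = -4.
The right endpoint x = 6 is free, so the natural (transversality) condition is ∂L/∂y' |_{x=6} = 0, i.e. y'(6) = 0.
Compute y'(x) = −3 x + C1, so y'(6) = −18 + C1 = 0 ⇒ C1 = 18.
Therefore the extremal is
    y(x) = −(3/2) x^2 + 18 x − 4.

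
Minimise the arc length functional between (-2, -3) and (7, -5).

Arc-length functional: J[y] = ∫ sqrt(1 + (y')^2) dx.
Lagrangian L = sqrt(1 + (y')^2) has no explicit y dependence, so ∂L/∂y = 0 and the Euler-Lagrange equation gives
    d/dx( y' / sqrt(1 + (y')^2) ) = 0  ⇒  y' / sqrt(1 + (y')^2) = const.
Hence y' is constant, so y(x) is affine.
Fitting the endpoints (-2, -3) and (7, -5):
    slope m = ((-5) − (-3)) / (7 − (-2)) = -2/9,
    intercept c = (-3) − m·(-2) = -31/9.
Extremal: y(x) = (-2/9) x - 31/9.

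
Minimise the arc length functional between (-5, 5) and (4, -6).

Arc-length functional: J[y] = ∫ sqrt(1 + (y')^2) dx.
Lagrangian L = sqrt(1 + (y')^2) has no explicit y dependence, so ∂L/∂y = 0 and the Euler-Lagrange equation gives
    d/dx( y' / sqrt(1 + (y')^2) ) = 0  ⇒  y' / sqrt(1 + (y')^2) = const.
Hence y' is constant, so y(x) is affine.
Fitting the endpoints (-5, 5) and (4, -6):
    slope m = ((-6) − 5) / (4 − (-5)) = -11/9,
    intercept c = 5 − m·(-5) = -10/9.
Extremal: y(x) = (-11/9) x - 10/9.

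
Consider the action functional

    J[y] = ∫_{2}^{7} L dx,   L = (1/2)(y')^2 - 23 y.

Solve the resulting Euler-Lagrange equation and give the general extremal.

The Lagrangian is L = (1/2)(y')^2 - 23 y.
∂L/∂y = -23.
∂L/∂y' = y'.
The Euler-Lagrange equation d/dx(∂L/∂y') − ∂L/∂y = 0 becomes:
    y'' + 23 = 0
General solution: y(x) = -(23/2) x^2 + A x + B, where A and B are arbitrary constants fixed by the endpoint conditions.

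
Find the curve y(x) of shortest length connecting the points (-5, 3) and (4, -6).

Arc-length functional: J[y] = ∫ sqrt(1 + (y')^2) dx.
Lagrangian L = sqrt(1 + (y')^2) has no explicit y dependence, so ∂L/∂y = 0 and the Euler-Lagrange equation gives
    d/dx( y' / sqrt(1 + (y')^2) ) = 0  ⇒  y' / sqrt(1 + (y')^2) = const.
Hence y' is constant, so y(x) is affine.
Fitting the endpoints (-5, 3) and (4, -6):
    slope m = ((-6) − 3) / (4 − (-5)) = -1,
    intercept c = 3 − m·(-5) = -2.
Extremal: y(x) = -x - 2.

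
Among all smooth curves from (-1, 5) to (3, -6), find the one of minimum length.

Arc-length functional: J[y] = ∫ sqrt(1 + (y')^2) dx.
Lagrangian L = sqrt(1 + (y')^2) has no explicit y dependence, so ∂L/∂y = 0 and the Euler-Lagrange equation gives
    d/dx( y' / sqrt(1 + (y')^2) ) = 0  ⇒  y' / sqrt(1 + (y')^2) = const.
Hence y' is constant, so y(x) is affine.
Fitting the endpoints (-1, 5) and (3, -6):
    slope m = ((-6) − 5) / (3 − (-1)) = -11/4,
    intercept c = 5 − m·(-1) = 9/4.
Extremal: y(x) = (-11/4) x + 9/4.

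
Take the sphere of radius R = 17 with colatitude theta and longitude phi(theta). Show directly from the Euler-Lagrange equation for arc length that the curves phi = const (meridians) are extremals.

On the sphere of radius R = 17 with spherical coordinates (θ, φ), the induced metric is
    ds^2 = 289(dθ^2 + sin^2(θ) dφ^2).
Using θ as the parameter, the arc-length functional becomes
    J[φ] = ∫ 17 sqrt(1 + sin^2(θ) (dφ/dθ)^2) dθ.
So L = 17 sqrt(1 + sin^2(θ) φ'^2). Compute
    ∂L/∂φ = 0  (L has no explicit φ dependence),
    ∂L/∂φ' = 17 sin^2(θ) φ' / sqrt(1 + sin^2(θ) φ'^2).
For the candidate φ(θ) = c (constant), φ' = 0, so ∂L/∂φ' evaluated along the candidate vanishes, and ∂L/∂φ is identically zero. Hence
    d/dθ(∂L/∂φ') − ∂L/∂φ = 0
is satisfied. Therefore meridians φ = const are extremals of arc length — they are geodesics on the sphere.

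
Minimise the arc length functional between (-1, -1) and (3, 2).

Arc-length functional: J[y] = ∫ sqrt(1 + (y')^2) dx.
Lagrangian L = sqrt(1 + (y')^2) has no explicit y dependence, so ∂L/∂y = 0 and the Euler-Lagrange equation gives
    d/dx( y' / sqrt(1 + (y')^2) ) = 0  ⇒  y' / sqrt(1 + (y')^2) = const.
Hence y' is constant, so y(x) is affine.
Fitting the endpoints (-1, -1) and (3, 2):
    slope m = (2 − (-1)) / (3 − (-1)) = 3/4,
    intercept c = (-1) − m·(-1) = -1/4.
Extremal: y(x) = (3/4) x - 1/4.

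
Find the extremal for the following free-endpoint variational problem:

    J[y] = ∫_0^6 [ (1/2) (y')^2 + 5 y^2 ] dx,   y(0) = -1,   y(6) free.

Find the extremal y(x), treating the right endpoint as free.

The Lagrangian L = (1/2) (y')^2 + 5 y^2 gives
    ∂L/∂y = 10 y,   ∂L/∂y' = y'.
Euler-Lagrange: y'' − 10 y = 0.
With k = sqrt(10), the general solution is
    y(x) = A cosh(sqrt(10) x) + B sinh(sqrt(10) x).
Fixed left endpoint y(0) = -1 ⇒ A = -1.
The right endpoint x = 6 is free, so the natural (transversality) condition is ∂L/∂y' |_{x=6} = 0, i.e. y'(6) = 0.
Compute y'(x) = A k sinh(k x) + B k cosh(k x), so
    y'(6) = A k sinh(k·6) + B k cosh(k·6) = 0
    ⇒ B = −A tanh(k·6) = tanh(sqrt(10)·6).
Therefore the extremal is
    y(x) = −cosh(sqrt(10) x) + tanh(sqrt(10)·6) sinh(sqrt(10) x).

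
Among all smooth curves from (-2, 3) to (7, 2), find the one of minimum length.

Arc-length functional: J[y] = ∫ sqrt(1 + (y')^2) dx.
Lagrangian L = sqrt(1 + (y')^2) has no explicit y dependence, so ∂L/∂y = 0 and the Euler-Lagrange equation gives
    d/dx( y' / sqrt(1 + (y')^2) ) = 0  ⇒  y' / sqrt(1 + (y')^2) = const.
Hence y' is constant, so y(x) is affine.
Fitting the endpoints (-2, 3) and (7, 2):
    slope m = (2 − 3) / (7 − (-2)) = -1/9,
    intercept c = 3 − m·(-2) = 25/9.
Extremal: y(x) = (-1/9) x + 25/9.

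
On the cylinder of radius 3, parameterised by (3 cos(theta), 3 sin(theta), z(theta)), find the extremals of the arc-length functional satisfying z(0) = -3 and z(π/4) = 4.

Parameterise the cylinder of radius R = 3 as
    r(θ) = (3 cos θ, 3 sin θ, z(θ)).
The arc-length element is
    ds = sqrt(9 + (dz/dθ)^2) dθ,
so the Lagrangian is L = sqrt(9 + z'^2).
L depends on z' only, not on z or θ, so ∂L/∂z = 0 and
    ∂L/∂z' = z' / sqrt(9 + z'^2).
The Euler-Lagrange equation gives
    d/dθ( z' / sqrt(9 + z'^2) ) = 0,
so z' is constant. Integrating once:
    z(θ) = a θ + b,
a helix on the cylinder (a straight line when the cylinder is unrolled). The constants a, b are determined by the endpoint conditions.
With endpoint conditions z(0) = -3 and z(π/4) = 4: from z(0) = b we get b = -3, and a·π/4 + -3 = 4 gives a = 28/π, so
    z(θ) = (28/π) θ − 3.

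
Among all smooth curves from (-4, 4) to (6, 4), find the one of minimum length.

Arc-length functional: J[y] = ∫ sqrt(1 + (y')^2) dx.
Lagrangian L = sqrt(1 + (y')^2) has no explicit y dependence, so ∂L/∂y = 0 and the Euler-Lagrange equation gives
    d/dx( y' / sqrt(1 + (y')^2) ) = 0  ⇒  y' / sqrt(1 + (y')^2) = const.
Hence y' is constant, so y(x) is affine.
Fitting the endpoints (-4, 4) and (6, 4):
    slope m = (4 − 4) / (6 − (-4)) = 0,
    intercept c = 4 − m·(-4) = 4.
Extremal: y(x) = 4.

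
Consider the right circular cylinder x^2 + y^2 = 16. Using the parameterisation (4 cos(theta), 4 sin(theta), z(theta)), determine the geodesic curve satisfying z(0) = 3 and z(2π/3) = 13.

Parameterise the cylinder of radius R = 4 as
    r(θ) = (4 cos θ, 4 sin θ, z(θ)).
The arc-length element is
    ds = sqrt(16 + (dz/dθ)^2) dθ,
so the Lagrangian is L = sqrt(16 + z'^2).
L depends on z' only, not on z or θ, so ∂L/∂z = 0 and
    ∂L/∂z' = z' / sqrt(16 + z'^2).
The Euler-Lagrange equation gives
    d/dθ( z' / sqrt(16 + z'^2) ) = 0,
so z' is constant. Integrating once:
    z(θ) = a θ + b,
a helix on the cylinder (a straight line when the cylinder is unrolled). The constants a, b are determined by the endpoint conditions.
With endpoint conditions z(0) = 3 and z(2π/3) = 13: from z(0) = b we get b = 3, and a·2π/3 + 3 = 13 gives a = 15/π, so
    z(θ) = (15/π) θ + 3.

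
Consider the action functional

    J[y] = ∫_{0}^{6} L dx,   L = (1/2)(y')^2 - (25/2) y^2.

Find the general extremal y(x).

The Lagrangian is L = (1/2)(y')^2 - (25/2) y^2.
∂L/∂y = -25y.
∂L/∂y' = y'.
The Euler-Lagrange equation d/dx(∂L/∂y') − ∂L/∂y = 0 becomes:
    y'' + 25 y = 0
General solution: y(x) = A sin(5x) + B cos(5x), where A and B are arbitrary constants fixed by the endpoint conditions.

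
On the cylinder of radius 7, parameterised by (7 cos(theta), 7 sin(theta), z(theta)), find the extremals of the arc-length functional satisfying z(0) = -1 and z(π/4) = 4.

Parameterise the cylinder of radius R = 7 as
    r(θ) = (7 cos θ, 7 sin θ, z(θ)).
The arc-length element is
    ds = sqrt(49 + (dz/dθ)^2) dθ,
so the Lagrangian is L = sqrt(49 + z'^2).
L depends on z' only, not on z or θ, so ∂L/∂z = 0 and
    ∂L/∂z' = z' / sqrt(49 + z'^2).
The Euler-Lagrange equation gives
    d/dθ( z' / sqrt(49 + z'^2) ) = 0,
so z' is constant. Integrating once:
    z(θ) = a θ + b,
a helix on the cylinder (a straight line when the cylinder is unrolled). The constants a, b are determined by the endpoint conditions.
With endpoint conditions z(0) = -1 and z(π/4) = 4: from z(0) = b we get b = -1, and a·π/4 + -1 = 4 gives a = 20/π, so
    z(θ) = (20/π) θ − 1.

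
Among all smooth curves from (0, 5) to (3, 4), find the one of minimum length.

Arc-length functional: J[y] = ∫ sqrt(1 + (y')^2) dx.
Lagrangian L = sqrt(1 + (y')^2) has no explicit y dependence, so ∂L/∂y = 0 and the Euler-Lagrange equation gives
    d/dx( y' / sqrt(1 + (y')^2) ) = 0  ⇒  y' / sqrt(1 + (y')^2) = const.
Hence y' is constant, so y(x) is affine.
Fitting the endpoints (0, 5) and (3, 4):
    slope m = (4 − 5) / (3 − 0) = -1/3,
    intercept c = 5 − m·0 = 5.
Extremal: y(x) = (-1/3) x + 5.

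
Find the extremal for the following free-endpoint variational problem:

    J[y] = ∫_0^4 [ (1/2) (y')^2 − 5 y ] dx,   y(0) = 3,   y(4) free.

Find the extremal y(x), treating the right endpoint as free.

The Lagrangian L = (1/2) (y')^2 − 5 y gives
    ∂L/∂y = −5,   ∂L/∂y' = y'.
Euler-Lagrange: d/dx(y') − (−5) = 0, i.e. y'' + 5 = 0, so
    y(x) = −(5/2) x^2 + C1 x + C2.
Fixed left endpoint y(0) = 3 ⇒ C2 = 3.
The right endpoint x = 4 is free, so the natural (transversality) condition is ∂L/∂y' |_{x=4} = 0, i.e. y'(4) = 0.
Compute y'(x) = −5 x + C1, so y'(4) = −20 + C1 = 0 ⇒ C1 = 20.
Therefore the extremal is
    y(x) = −(5/2) x^2 + 20 x + 3.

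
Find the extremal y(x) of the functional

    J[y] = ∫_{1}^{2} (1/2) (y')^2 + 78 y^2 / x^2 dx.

The Lagrangian is L = (1/2) (y')^2 + 78 y^2 / x^2.
Compute ∂L/∂y = 156y/x^2, ∂L/∂y' = y'.
The Euler-Lagrange equation d/dx(∂L/∂y') − ∂L/∂y = 0 reduces to
    y'' − 156/x^2 · y = 0  (x > 0).
Its general solution is
    y(x) = A x^13 + B x^(-12),
with A, B fixed by the endpoint conditions.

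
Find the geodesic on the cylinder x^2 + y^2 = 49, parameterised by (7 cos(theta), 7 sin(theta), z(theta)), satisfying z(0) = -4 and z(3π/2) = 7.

Parameterise the cylinder of radius R = 7 as
    r(θ) = (7 cos θ, 7 sin θ, z(θ)).
The arc-length element is
    ds = sqrt(49 + (dz/dθ)^2) dθ,
so the Lagrangian is L = sqrt(49 + z'^2).
L depends on z' only, not on z or θ, so ∂L/∂z = 0 and
    ∂L/∂z' = z' / sqrt(49 + z'^2).
The Euler-Lagrange equation gives
    d/dθ( z' / sqrt(49 + z'^2) ) = 0,
so z' is constant. Integrating once:
    z(θ) = a θ + b,
a helix on the cylinder (a straight line when the cylinder is unrolled). The constants a, b are determined by the endpoint conditions.
With endpoint conditions z(0) = -4 and z(3π/2) = 7: from z(0) = b we get b = -4, and a·3π/2 + -4 = 7 gives a = 22/(3π), so
    z(θ) = (22/(3π)) θ − 4.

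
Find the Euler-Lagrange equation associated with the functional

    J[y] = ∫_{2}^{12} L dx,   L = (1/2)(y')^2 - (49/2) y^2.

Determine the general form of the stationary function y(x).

The Lagrangian is L = (1/2)(y')^2 - (49/2) y^2.
∂L/∂y = -49y.
∂L/∂y' = y'.
The Euler-Lagrange equation d/dx(∂L/∂y') − ∂L/∂y = 0 becomes:
    y'' + 49 y = 0
General solution: y(x) = A sin(7x) + B cos(7x), where A and B are arbitrary constants fixed by the endpoint conditions.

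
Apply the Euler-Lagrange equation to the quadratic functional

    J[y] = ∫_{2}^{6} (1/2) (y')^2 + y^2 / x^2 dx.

The Lagrangian is L = (1/2) (y')^2 + y^2 / x^2.
Compute ∂L/∂y = 2y/x^2, ∂L/∂y' = y'.
The Euler-Lagrange equation d/dx(∂L/∂y') − ∂L/∂y = 0 reduces to
    y'' − 2/x^2 · y = 0  (x > 0).
Its general solution is
    y(x) = A x^2 + B / x,
with A, B fixed by the endpoint conditions.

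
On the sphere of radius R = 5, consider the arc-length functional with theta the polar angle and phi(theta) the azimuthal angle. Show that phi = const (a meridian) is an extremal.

On the sphere of radius R = 5 with spherical coordinates (θ, φ), the induced metric is
    ds^2 = 25(dθ^2 + sin^2(θ) dφ^2).
Using θ as the parameter, the arc-length functional becomes
    J[φ] = ∫ 5 sqrt(1 + sin^2(θ) (dφ/dθ)^2) dθ.
So L = 5 sqrt(1 + sin^2(θ) φ'^2). Compute
    ∂L/∂φ = 0  (L has no explicit φ dependence),
    ∂L/∂φ' = 5 sin^2(θ) φ' / sqrt(1 + sin^2(θ) φ'^2).
For the candidate φ(θ) = c (constant), φ' = 0, so ∂L/∂φ' evaluated along the candidate vanishes, and ∂L/∂φ is identically zero. Hence
    d/dθ(∂L/∂φ') − ∂L/∂φ = 0
is satisfied. Therefore meridians φ = const are extremals of arc length — they are geodesics on the sphere.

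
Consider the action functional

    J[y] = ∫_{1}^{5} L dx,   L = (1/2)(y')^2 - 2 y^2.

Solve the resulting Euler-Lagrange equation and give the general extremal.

The Lagrangian is L = (1/2)(y')^2 - 2 y^2.
∂L/∂y = -4y.
∂L/∂y' = y'.
The Euler-Lagrange equation d/dx(∂L/∂y') − ∂L/∂y = 0 becomes:
    y'' + 4 y = 0
General solution: y(x) = A sin(2x) + B cos(2x), where A and B are arbitrary constants fixed by the endpoint conditions.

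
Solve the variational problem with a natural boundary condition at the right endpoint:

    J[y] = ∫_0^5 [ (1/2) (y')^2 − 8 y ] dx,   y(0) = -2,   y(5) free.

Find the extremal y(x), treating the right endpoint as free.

The Lagrangian L = (1/2) (y')^2 − 8 y gives
    ∂L/∂y = −8,   ∂L/∂y' = y'.
Euler-Lagrange: d/dx(y') − (−8) = 0, i.e. y'' + 8 = 0, so
    y(x) = −(8/2) x^2 + C1 x + C2.
Fixed left endpoint y(0) = -2 ⇒ C2 = -2.
The right endpoint x = 5 is free, so the natural (transversality) condition is ∂L/∂y' |_{x=5} = 0, i.e. y'(5) = 0.
Compute y'(x) = −8 x + C1, so y'(5) = −40 + C1 = 0 ⇒ C1 = 40.
Therefore the extremal is
    y(x) = −4 x^2 + 40 x − 2.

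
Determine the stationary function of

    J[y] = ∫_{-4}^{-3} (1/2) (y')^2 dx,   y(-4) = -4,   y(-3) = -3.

The Lagrangian is L = (1/2) (y')^2.
Compute ∂L/∂y = 0, ∂L/∂y' = y'.
The Euler-Lagrange equation d/dx(∂L/∂y') − ∂L/∂y = 0 reduces to
    y'' = 0.
Its general solution is
    y(x) = A x + B,
with A, B fixed by the endpoint conditions.
Applying the endpoint conditions y(-4) = -4 and y(-3) = -3: solve A·-4 + B = -4 and A·-3 + B = -3. Subtracting gives A(-3 − -4) = -3 − -4, so A = 1, and B = -4 − A·-4 = 0. Therefore
    y(x) = x.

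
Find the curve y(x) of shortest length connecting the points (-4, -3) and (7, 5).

Arc-length functional: J[y] = ∫ sqrt(1 + (y')^2) dx.
Lagrangian L = sqrt(1 + (y')^2) has no explicit y dependence, so ∂L/∂y = 0 and the Euler-Lagrange equation gives
    d/dx( y' / sqrt(1 + (y')^2) ) = 0  ⇒  y' / sqrt(1 + (y')^2) = const.
Hence y' is constant, so y(x) is affine.
Fitting the endpoints (-4, -3) and (7, 5):
    slope m = (5 − (-3)) / (7 − (-4)) = 8/11,
    intercept c = (-3) − m·(-4) = -1/11.
Extremal: y(x) = (8/11) x - 1/11.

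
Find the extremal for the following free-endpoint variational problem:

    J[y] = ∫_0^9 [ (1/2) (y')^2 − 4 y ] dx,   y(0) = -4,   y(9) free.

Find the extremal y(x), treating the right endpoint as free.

The Lagrangian L = (1/2) (y')^2 − 4 y gives
    ∂L/∂y = −4,   ∂L/∂y' = y'.
Euler-Lagrange: d/dx(y') − (−4) = 0, i.e. y'' + 4 = 0, so
    y(x) = −(4/2) x^2 + C1 x + C2.
Fixed left endpoint y(0) = -4 ⇒ C2 = -4.
The right endpoint x = 9 is free, so the natural (transversality) condition is ∂L/∂y' |_{x=9} = 0, i.e. y'(9) = 0.
Compute y'(x) = −4 x + C1, so y'(9) = −36 + C1 = 0 ⇒ C1 = 36.
Therefore the extremal is
    y(x) = −2 x^2 + 36 x − 4.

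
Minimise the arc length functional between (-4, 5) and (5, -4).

Arc-length functional: J[y] = ∫ sqrt(1 + (y')^2) dx.
Lagrangian L = sqrt(1 + (y')^2) has no explicit y dependence, so ∂L/∂y = 0 and the Euler-Lagrange equation gives
    d/dx( y' / sqrt(1 + (y')^2) ) = 0  ⇒  y' / sqrt(1 + (y')^2) = const.
Hence y' is constant, so y(x) is affine.
Fitting the endpoints (-4, 5) and (5, -4):
    slope m = ((-4) − 5) / (5 − (-4)) = -1,
    intercept c = 5 − m·(-4) = 1.
Extremal: y(x) = -x + 1.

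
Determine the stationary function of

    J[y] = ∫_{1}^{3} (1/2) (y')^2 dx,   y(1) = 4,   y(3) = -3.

The Lagrangian is L = (1/2) (y')^2.
Compute ∂L/∂y = 0, ∂L/∂y' = y'.
The Euler-Lagrange equation d/dx(∂L/∂y') − ∂L/∂y = 0 reduces to
    y'' = 0.
Its general solution is
    y(x) = A x + B,
with A, B fixed by the endpoint conditions.
Applying the endpoint conditions y(1) = 4 and y(3) = -3: solve A·1 + B = 4 and A·3 + B = -3. Subtracting gives A(3 − 1) = -3 − 4, so A = -7/2, and B = 4 − A·1 = 15/2. Therefore
    y(x) = (-7/2) x + 15/2.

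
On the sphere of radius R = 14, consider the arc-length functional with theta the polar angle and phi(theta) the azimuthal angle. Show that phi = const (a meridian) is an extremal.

On the sphere of radius R = 14 with spherical coordinates (θ, φ), the induced metric is
    ds^2 = 196(dθ^2 + sin^2(θ) dφ^2).
Using θ as the parameter, the arc-length functional becomes
    J[φ] = ∫ 14 sqrt(1 + sin^2(θ) (dφ/dθ)^2) dθ.
So L = 14 sqrt(1 + sin^2(θ) φ'^2). Compute
    ∂L/∂φ = 0  (L has no explicit φ dependence),
    ∂L/∂φ' = 14 sin^2(θ) φ' / sqrt(1 + sin^2(θ) φ'^2).
For the candidate φ(θ) = c (constant), φ' = 0, so ∂L/∂φ' evaluated along the candidate vanishes, and ∂L/∂φ is identically zero. Hence
    d/dθ(∂L/∂φ') − ∂L/∂φ = 0
is satisfied. Therefore meridians φ = const are extremals of arc length — they are geodesics on the sphere.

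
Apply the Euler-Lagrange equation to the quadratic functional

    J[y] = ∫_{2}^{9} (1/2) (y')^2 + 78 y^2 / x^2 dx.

The Lagrangian is L = (1/2) (y')^2 + 78 y^2 / x^2.
Compute ∂L/∂y = 156y/x^2, ∂L/∂y' = y'.
The Euler-Lagrange equation d/dx(∂L/∂y') − ∂L/∂y = 0 reduces to
    y'' − 156/x^2 · y = 0  (x > 0).
Its general solution is
    y(x) = A x^13 + B x^(-12),
with A, B fixed by the endpoint conditions.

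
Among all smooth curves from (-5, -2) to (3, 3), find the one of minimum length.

Arc-length functional: J[y] = ∫ sqrt(1 + (y')^2) dx.
Lagrangian L = sqrt(1 + (y')^2) has no explicit y dependence, so ∂L/∂y = 0 and the Euler-Lagrange equation gives
    d/dx( y' / sqrt(1 + (y')^2) ) = 0  ⇒  y' / sqrt(1 + (y')^2) = const.
Hence y' is constant, so y(x) is affine.
Fitting the endpoints (-5, -2) and (3, 3):
    slope m = (3 − (-2)) / (3 − (-5)) = 5/8,
    intercept c = (-2) − m·(-5) = 9/8.
Extremal: y(x) = (5/8) x + 9/8.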